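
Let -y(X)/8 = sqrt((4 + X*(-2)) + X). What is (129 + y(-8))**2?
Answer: 17409 - 4128*sqrt(3) ≈ 10259.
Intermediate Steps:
y(X) = -8*sqrt(4 - X) (y(X) = -8*sqrt((4 + X*(-2)) + X) = -8*sqrt((4 - 2*X) + X) = -8*sqrt(4 - X))
(129 + y(-8))**2 = (129 - 8*sqrt(4 - 1*(-8)))**2 = (129 - 8*sqrt(4 + 8))**2 = (129 - 16*sqrt(3))**2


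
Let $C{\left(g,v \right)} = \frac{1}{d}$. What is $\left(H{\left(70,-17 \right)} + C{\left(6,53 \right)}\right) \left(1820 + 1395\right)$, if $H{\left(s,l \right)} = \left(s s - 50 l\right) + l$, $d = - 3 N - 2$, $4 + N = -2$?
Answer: $\frac{294908735}{16} \approx 1.8432 \cdot 10^{7}$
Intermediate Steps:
$N = -6$ ($N = -4 - 2 = -6$)
$d = 16$ ($d = \left(-3\right) \left(-6\right) - 2 = 18 - 2 = 16$)
$C{\left(g,v \right)} = \frac{1}{16}$
$H{\left(s,l \right)} = s^{2} - 49 l$ ($H{\left(s,l \right)} = \left(s^{2} - 50 l\right) + l = s^{2} - 49 l$)
$\left(H{\left(70,-17 \right)} + C{\left(6,53 \right)}\right) \left(1820 + 1395\right) = \left(\left(70^{2} - -833\right) + \frac{1}{16}\right) \left(1820 + 1395\right) = \left(\left(4900 + 833\right) + \frac{1}{16}\right) 3215 = \left(5733 + \frac{1}{16}\right) 3215 = \frac{91729}{16} \cdot 3215 = \frac{294908735}{16}$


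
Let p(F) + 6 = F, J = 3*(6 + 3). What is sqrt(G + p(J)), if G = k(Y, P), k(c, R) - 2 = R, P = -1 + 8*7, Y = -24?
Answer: sqrt(78) ≈ 8.8318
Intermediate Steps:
J = 27 (J = 3*9 = 27)
P = 55 (P = -1 + 56 = 55)
p(F) = -6 + F
k(c, R) = 2 + R
G = 57 (G = 2 + 55 = 57)
sqrt(G + p(J)) = sqrt(57 + (-6 + 27)) = sqrt(57 + 21) = sqrt(78)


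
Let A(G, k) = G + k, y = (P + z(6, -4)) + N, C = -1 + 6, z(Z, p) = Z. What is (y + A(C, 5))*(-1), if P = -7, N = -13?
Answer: 4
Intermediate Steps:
C = 5
y = -14 (y = (-7 + 6) - 13 = -1 - 13 = -14)
(y + A(C, 5))*(-1) = (-14 + (5 + 5))*(-1) = (-14 + 10)*(-1) = -4*(-1) = 4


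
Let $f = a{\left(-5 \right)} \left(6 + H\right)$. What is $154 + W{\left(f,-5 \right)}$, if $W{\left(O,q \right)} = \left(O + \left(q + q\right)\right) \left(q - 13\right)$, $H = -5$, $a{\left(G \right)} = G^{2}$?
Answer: $-116$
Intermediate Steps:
$f = 25$ ($f = \left(-5\right)^{2} \left(6 - 5\right) = 25 \cdot 1 = 25$)
$W{\left(O,q \right)} = \left(-13 + q\right) \left(O + 2 q\right)$ ($W{\left(O,q \right)} = \left(O + 2 q\right) \left(-13 + q\right) = \left(-13 + q\right) \left(O + 2 q\right)$)
$154 + W{\left(f,-5 \right)} = 154 + \left(\left(-26\right) \left(-5\right) - 325 + 2 \left(-5\right)^{2} + 25 \left(-5\right)\right) = 154 + \left(130 - 325 + 2 \cdot 25 - 125\right) = 154 + \left(130 - 325 + 50 - 125\right) = 154 - 270 = -116$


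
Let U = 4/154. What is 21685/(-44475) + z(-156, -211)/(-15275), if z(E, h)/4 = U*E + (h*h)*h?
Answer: 5146217406689/2092415325 ≈ 2459.5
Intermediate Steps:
U = 2/77 (U = 4*(1/154) = 2/77 ≈ 0.025974)
z(E, h) = 4*h³ + 8*E/77 (z(E, h) = 4*(2*E/77 + (h*h)*h) = 4*(2*E/77 + h²*h) = 4*(2*E/77 + h³) = 4*(h³ + 2*E/77) = 4*h³ + 8*E/77)
21685/(-44475) + z(-156, -211)/(-15275) = 21685/(-44475) + (4*(-211)³ + (8/77)*(-156))/(-15275) = 21685*(-1/44475) + (4*(-9393931) - 1248/77)*(-1/15275) = -4337/8895 + (-37575724 - 1248/77)*(-1/15275) = -4337/8895 - 2893331996/77*(-1/15275) = -4337/8895 + 2893331996/1176175 = 5146217406689/2092415325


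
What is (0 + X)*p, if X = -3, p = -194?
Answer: 582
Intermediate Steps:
(0 + X)*p = (0 - 3)*(-194) = -3*(-194) = 582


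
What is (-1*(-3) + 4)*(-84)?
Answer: -588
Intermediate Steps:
(-1*(-3) + 4)*(-84) = (3 + 4)*(-84) = 7*(-84) = -588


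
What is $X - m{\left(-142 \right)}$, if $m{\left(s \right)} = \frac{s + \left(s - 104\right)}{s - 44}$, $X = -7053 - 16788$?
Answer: $- \frac{2217407}{93} \approx -23843.0$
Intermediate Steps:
$X = -23841$ ($X = -7053 - 16788 = -23841$)
$m{\left(s \right)} = \frac{-104 + 2 s}{-44 + s}$ ($m{\left(s \right)} = \frac{s + \left(-104 + s\right)}{-44 + s} = \frac{-104 + 2 s}{-44 + s}$)
$X - m{\left(-142 \right)} = -23841 - \frac{2 \left(-52 - 142\right)}{-44 - 142} = -23841 - 2 \frac{1}{-186} \left(-194\right) = -23841 - 2 \left(- \frac{1}{186}\right) \left(-194\right) = -23841 - \frac{194}{93} = - \frac{2217407}{93}$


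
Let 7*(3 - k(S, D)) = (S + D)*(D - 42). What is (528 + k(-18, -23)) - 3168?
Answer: -21124/7 ≈ -3017.7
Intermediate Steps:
k(S, D) = 3 - (-42 + D)*(D + S)/7 (k(S, D) = 3 - (S + D)*(D - 42)/7 = 3 - (D + S)*(-42 + D)/7 = 3 - (-42 + D)*(D + S)/7)
(528 + k(-18, -23)) - 3168 = (528 + (3 + 6*(-23) + 6*(-18) - 1/7*(-23)**2 - 1/7*(-23)*(-18))) - 3168 = (528 + (3 - 138 - 108 - 1/7*529 - 414/7)) - 3168 = (528 + (3 - 138 - 108 - 529/7 - 414/7)) - 3168 = (528 - 2644/7) - 3168 = 1052/7 - 3168 = -21124/7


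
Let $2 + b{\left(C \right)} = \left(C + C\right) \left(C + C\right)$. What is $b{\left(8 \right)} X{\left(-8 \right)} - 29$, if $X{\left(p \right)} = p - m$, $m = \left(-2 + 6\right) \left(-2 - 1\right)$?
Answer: $987$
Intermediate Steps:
$m = -12$ ($m = 4 \left(-3\right) = -12$)
$b{\left(C \right)} = -2 + 4 C^{2}$ ($b{\left(C \right)} = -2 + \left(C + C\right) \left(C + C\right) = -2 + 2 C 2 C = -2 + 4 C^{2}$)
$X{\left(p \right)} = 12 + p$ ($X{\left(p \right)} = p - -12 = p + 12 = 12 + p$)
$b{\left(8 \right)} X{\left(-8 \right)} - 29 = \left(-2 + 4 \cdot 8^{2}\right) \left(12 - 8\right) - 29 = \left(-2 + 4 \cdot 64\right) 4 - 29 = \left(-2 + 256\right) 4 - 29 = 254 \cdot 4 - 29 = 1016 - 29 = 987$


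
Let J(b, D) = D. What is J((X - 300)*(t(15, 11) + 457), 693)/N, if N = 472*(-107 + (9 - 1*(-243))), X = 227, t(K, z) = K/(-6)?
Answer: 693/68440 ≈ 0.010126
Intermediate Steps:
t(K, z) = -K/6 (t(K, z) = K*(-⅙) = -K/6)
N = 68440 (N = 472*(-107 + (9 + 243)) = 472*(-107 + 252) = 472*145 = 68440)
J((X - 300)*(t(15, 11) + 457), 693)/N = 693/68440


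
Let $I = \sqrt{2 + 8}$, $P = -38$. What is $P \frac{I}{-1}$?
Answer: $38 \sqrt{10} \approx 120.17$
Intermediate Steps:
$I = \sqrt{10} \approx 3.1623$
$P \frac{I}{-1} = - 38 \frac{\sqrt{10}}{-1} = - 38 \sqrt{10} \left(-1\right) = - 38 \left(- \sqrt{10}\right) = 38 \sqrt{10}$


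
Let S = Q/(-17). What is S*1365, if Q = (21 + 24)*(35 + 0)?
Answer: -2149875/17 ≈ -1.2646e+5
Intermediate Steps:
Q = 1575 (Q = 45*35 = 1575)
S = -1575/17 (S = 1575/(-17) = 1575*(-1/17) = -1575/17 ≈ -92.647)
S*1365 = -1575/17*1365 = -2149875/17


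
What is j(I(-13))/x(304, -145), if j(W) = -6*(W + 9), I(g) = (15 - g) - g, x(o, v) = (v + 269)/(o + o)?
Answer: -45600/31 ≈ -1471.0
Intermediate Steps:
x(o, v) = (269 + v)/(2*o) (x(o, v) = (269 + v)/((2*o)) = (269 + v)*(1/(2*o)) = (269 + v)/(2*o))
I(g) = 15 - 2*g
j(W) = -54 - 6*W (j(W) = -6*(9 + W) = -54 - 6*W)
j(I(-13))/x(304, -145) = (-54 - 6*(15 - 2*(-13)))/(((½)*(269 - 145)/304)) = (-54 - 6*(15 + 26))/(((½)*(1/304)*124)) = (-54 - 6*41)/(31/152) = (-54 - 246)*(152/31) = -300*152/31 = -45600/31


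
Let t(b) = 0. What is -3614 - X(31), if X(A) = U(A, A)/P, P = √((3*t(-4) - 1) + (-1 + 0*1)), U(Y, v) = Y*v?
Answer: -3614 + 961*I*√2/2 ≈ -3614.0 + 679.53*I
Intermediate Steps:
P = I*√2 (P = √((3*0 - 1) + (-1 + 0*1)) = √((0 - 1) + (-1 + 0)) = √(-1 - 1) = √(-2) = I*√2 ≈ 1.4142*I)
X(A) = -I*√2*A²/2 (X(A) = (A*A)/((I*√2)) = A²*(-I*√2/2) = -I*√2*A²/2)
-3614 - X(31) = -3614 - (-1)*I*√2*31²/2 = -3614 - (-1)*I*√2*961/2 = -3614 - (-961)*I*√2/2 = -3614 + 961*I*√2/2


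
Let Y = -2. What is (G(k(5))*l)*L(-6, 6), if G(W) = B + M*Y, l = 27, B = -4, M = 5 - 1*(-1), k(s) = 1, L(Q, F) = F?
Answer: -2592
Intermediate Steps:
M = 6 (M = 5 + 1 = 6)
G(W) = -16 (G(W) = -4 + 6*(-2) = -4 - 12 = -16)
(G(k(5))*l)*L(-6, 6) = -16*27*6 = -432*6 = -2592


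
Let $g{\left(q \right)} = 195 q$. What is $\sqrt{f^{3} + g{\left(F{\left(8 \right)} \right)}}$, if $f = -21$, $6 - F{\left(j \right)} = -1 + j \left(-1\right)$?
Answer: $24 i \sqrt{11} \approx 79.599 i$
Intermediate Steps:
$F{\left(j \right)} = 7 + j$ ($F{\left(j \right)} = 6 - \left(-1 + j \left(-1\right)\right) = 6 - \left(-1 - j\right) = 6 + \left(1 + j\right) = 7 + j$)
$\sqrt{f^{3} + g{\left(F{\left(8 \right)} \right)}} = \sqrt{\left(-21\right)^{3} + 195 \left(7 + 8\right)} = \sqrt{-9261 + 195 \cdot 15} = \sqrt{-9261 + 2925} = \sqrt{-6336} = 24 i \sqrt{11}$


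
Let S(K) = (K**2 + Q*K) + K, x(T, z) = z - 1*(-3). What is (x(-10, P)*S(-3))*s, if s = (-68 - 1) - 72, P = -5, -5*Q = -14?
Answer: -3384/5 ≈ -676.80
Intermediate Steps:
Q = 14/5 (Q = -1/5*(-14) = 14/5 ≈ 2.8000)
x(T, z) = 3 + z (x(T, z) = z + 3 = 3 + z)
s = -141 (s = -69 - 72 = -141)
S(K) = K**2 + 19*K/5 (S(K) = (K**2 + 14*K/5) + K = K**2 + 19*K/5)
(x(-10, P)*S(-3))*s = ((3 - 5)*((1/5)*(-3)*(19 + 5*(-3))))*(-141) = -2*(-3)*(19 - 15)/5*(-141) = -2*(-3)*4/5*(-141) = -2*(-12/5)*(-141) = (24/5)*(-141) = -3384/5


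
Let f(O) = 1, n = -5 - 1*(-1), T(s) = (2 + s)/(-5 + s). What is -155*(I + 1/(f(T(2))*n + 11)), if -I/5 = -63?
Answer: -341930/7 ≈ -48847.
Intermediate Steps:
I = 315 (I = -5*(-63) = 315)
T(s) = (2 + s)/(-5 + s)
n = -4 (n = -5 + 1 = -4)
-155*(I + 1/(f(T(2))*n + 11)) = -155*(315 + 1/(1*(-4) + 11)) = -155*(315 + 1/(-4 + 11)) = -155*(315 + 1/7) = -155*(315 + ⅐) = -155*2206/7 = -341930/7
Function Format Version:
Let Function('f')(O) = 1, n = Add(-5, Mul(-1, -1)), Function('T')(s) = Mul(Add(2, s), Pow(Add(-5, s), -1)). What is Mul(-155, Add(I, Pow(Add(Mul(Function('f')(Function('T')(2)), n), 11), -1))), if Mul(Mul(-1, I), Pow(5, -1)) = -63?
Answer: Rational(-341930, 7) ≈ -48847.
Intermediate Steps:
I = 315 (I = Mul(-5, -63) = 315)
Function('T')(s) = Mul(Pow(Add(-5, s), -1), Add(2, s))
n = -4 (n = Add(-5, 1) = -4)
Mul(-155, Add(I, Pow(Add(Mul(Function('f')(Function('T')(2)), n), 11), -1))) = Mul(-155, Add(315, Pow(Add(Mul(1, -4), 11), -1))) = Mul(-155, Add(315, Pow(Add(-4, 11), -1))) = Mul(-155, Add(315, Pow(7, -1))) = Mul(-155, Add(315, Rational(1, 7))) = Mul(-155, Rational(2206, 7)) = Rational(-341930, 7)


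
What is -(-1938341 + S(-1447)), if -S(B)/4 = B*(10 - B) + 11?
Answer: -6494731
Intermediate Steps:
S(B) = -44 - 4*B*(10 - B) (S(B) = -4*(B*(10 - B) + 11) = -4*(11 + B*(10 - B)) = -44 - 4*B*(10 - B))
-(-1938341 + S(-1447)) = -(-1938341 + (-44 - 40*(-1447) + 4*(-1447)²)) = -(-1938341 + (-44 + 57880 + 4*2093809)) = -(-1938341 + (-44 + 57880 + 8375236)) = -(-1938341 + 8433072) = -1*6494731 = -6494731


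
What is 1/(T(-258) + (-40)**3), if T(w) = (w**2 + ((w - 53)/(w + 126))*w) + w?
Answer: 22/37359 ≈ 0.00058888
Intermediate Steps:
T(w) = w + w**2 + w*(-53 + w)/(126 + w) (T(w) = (w**2 + ((-53 + w)/(126 + w))*w) + w = (w**2 + w*(-53 + w)/(126 + w)) + w = w + w**2 + w*(-53 + w)/(126 + w))
1/(T(-258) + (-40)**3) = 1/(-258*(73 + (-258)**2 + 128*(-258))/(126 - 258) + (-40)**3) = 1/(-258*(73 + 66564 - 33024)/(-132) - 64000) = 1/(-258*(-1/132)*33613 - 64000) = 1/(1445359/22 - 64000) = 1/(37359/22) = 22/37359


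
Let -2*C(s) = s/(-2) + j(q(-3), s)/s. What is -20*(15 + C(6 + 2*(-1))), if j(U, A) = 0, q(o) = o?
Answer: -320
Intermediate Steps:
C(s) = s/4 (C(s) = -(s/(-2) + 0/s)/2 = -(s*(-½) + 0)/2 = -(-s/2 + 0)/2 = -(-1)*s/4 = s/4)
-20*(15 + C(6 + 2*(-1))) = -20*(15 + (6 + 2*(-1))/4) = -20*(15 + (6 - 2)/4) = -20*(15 + (¼)*4) = -20*(15 + 1) = -20*16 = -320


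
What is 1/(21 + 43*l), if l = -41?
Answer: -1/1742 ≈ -0.00057405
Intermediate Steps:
1/(21 + 43*l) = 1/(21 + 43*(-41)) = 1/(21 - 1763) = 1/(-1742) = -1/1742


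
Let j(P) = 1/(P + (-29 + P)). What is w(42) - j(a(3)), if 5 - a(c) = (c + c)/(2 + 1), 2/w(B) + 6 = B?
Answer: 41/414 ≈ 0.099034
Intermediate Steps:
w(B) = 2/(-6 + B)
a(c) = 5 - 2*c/3 (a(c) = 5 - (c + c)/(2 + 1) = 5 - 2*c/3)
j(P) = 1/(-29 + 2*P)
w(42) - j(a(3)) = 2/(-6 + 42) - 1/(-29 + 2*(5 - ⅔*3)) = 2/36 - 1/(-29 + 2*(5 - 2)) = 2*(1/36) - 1/(-29 + 2*3) = 1/18 - 1/(-29 + 6) = 1/18 - 1/(-23) = 1/18 - 1*(-1/23) = 1/18 + 1/23 = 41/414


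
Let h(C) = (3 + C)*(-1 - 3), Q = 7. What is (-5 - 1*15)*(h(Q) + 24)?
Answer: 320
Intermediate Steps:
h(C) = -12 - 4*C (h(C) = (3 + C)*(-4) = -12 - 4*C)
(-5 - 1*15)*(h(Q) + 24) = (-5 - 1*15)*((-12 - 4*7) + 24) = (-5 - 15)*((-12 - 28) + 24) = -20*(-40 + 24) = -20*(-16) = 320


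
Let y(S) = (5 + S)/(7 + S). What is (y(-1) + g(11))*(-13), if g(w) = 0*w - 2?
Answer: 52/3 ≈ 17.333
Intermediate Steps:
y(S) = (5 + S)/(7 + S)
g(w) = -2 (g(w) = 0 - 2 = -2)
(y(-1) + g(11))*(-13) = ((5 - 1)/(7 - 1) - 2)*(-13) = (4/6 - 2)*(-13) = ((1/6)*4 - 2)*(-13) = (2/3 - 2)*(-13) = -4/3*(-13) = 52/3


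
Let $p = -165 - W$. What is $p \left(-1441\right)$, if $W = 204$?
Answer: $531729$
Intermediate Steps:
$p = -369$ ($p = -165 - 204 = -369$)
$p \left(-1441\right) = \left(-369\right) \left(-1441\right) = 531729$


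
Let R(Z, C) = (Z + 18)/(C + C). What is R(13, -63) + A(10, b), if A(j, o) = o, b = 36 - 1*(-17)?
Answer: 6647/126 ≈ 52.754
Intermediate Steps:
R(Z, C) = (18 + Z)/(2*C) (R(Z, C) = (18 + Z)/((2*C)) = (18 + Z)*(1/(2*C)) = (18 + Z)/(2*C))
b = 53 (b = 36 + 17 = 53)
R(13, -63) + A(10, b) = (1/2)*(18 + 13)/(-63) + 53 = (1/2)*(-1/63)*31 + 53 = -31/126 + 53 = 6647/126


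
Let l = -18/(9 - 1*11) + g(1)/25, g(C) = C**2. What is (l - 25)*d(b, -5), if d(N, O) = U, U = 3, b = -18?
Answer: -1197/25 ≈ -47.880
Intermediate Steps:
d(N, O) = 3
l = 226/25 (l = -18/(9 - 1*11) + 1**2/25 = -18/(9 - 11) + 1*(1/25) = -18/(-2) + 1/25 = -18*(-1/2) + 1/25 = 9 + 1/25 = 226/25 ≈ 9.0400)
(l - 25)*d(b, -5) = (226/25 - 25)*3 = -399/25*3 = -1197/25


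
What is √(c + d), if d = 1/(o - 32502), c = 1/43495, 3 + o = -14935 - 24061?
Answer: √87096867475970/3109935995 ≈ 0.0030009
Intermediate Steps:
o = -38999 (o = -3 + (-14935 - 24061) = -3 - 38996 = -38999)
c = 1/43495 ≈ 2.2991e-5
d = -1/71501 (d = 1/(-38999 - 32502) = 1/(-71501) = -1/71501 ≈ -1.3986e-5)
√(c + d) = √(1/43495 - 1/71501) = √(28006/3109935995) = √87096867475970/3109935995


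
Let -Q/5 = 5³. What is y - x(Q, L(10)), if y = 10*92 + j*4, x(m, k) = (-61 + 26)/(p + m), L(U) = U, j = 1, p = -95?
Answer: 133049/144 ≈ 923.95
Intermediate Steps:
Q = -625 (Q = -5*5³ = -5*125 = -625)
x(m, k) = -35/(-95 + m) (x(m, k) = (-61 + 26)/(-95 + m) = -35/(-95 + m))
y = 924 (y = 10*92 + 1*4 = 920 + 4 = 924)
y - x(Q, L(10)) = 924 - (-35)/(-95 - 625) = 924 - (-35)/(-720) = 924 - (-35)*(-1)/720 = 924 - 1*7/144 = 924 - 7/144 = 133049/144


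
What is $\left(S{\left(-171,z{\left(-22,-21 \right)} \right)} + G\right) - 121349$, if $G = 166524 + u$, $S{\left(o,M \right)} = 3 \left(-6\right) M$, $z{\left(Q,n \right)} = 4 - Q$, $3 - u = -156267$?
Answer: $200977$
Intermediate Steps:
$u = 156270$ ($u = 3 - -156267 = 3 + 156267 = 156270$)
$S{\left(o,M \right)} = - 18 M$
$G = 322794$ ($G = 166524 + 156270 = 322794$)
$\left(S{\left(-171,z{\left(-22,-21 \right)} \right)} + G\right) - 121349 = \left(- 18 \left(4 - -22\right) + 322794\right) - 121349 = \left(- 18 \left(4 + 22\right) + 322794\right) - 121349 = \left(\left(-18\right) 26 + 322794\right) - 121349 = \left(-468 + 322794\right) - 121349 = 322326 - 121349 = 200977$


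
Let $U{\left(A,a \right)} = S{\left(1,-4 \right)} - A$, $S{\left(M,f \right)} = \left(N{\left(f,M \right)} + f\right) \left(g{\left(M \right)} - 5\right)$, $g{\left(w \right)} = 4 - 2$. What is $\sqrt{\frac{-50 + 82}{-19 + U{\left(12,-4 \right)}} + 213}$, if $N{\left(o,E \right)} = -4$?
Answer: $\frac{\sqrt{10213}}{7} \approx 14.437$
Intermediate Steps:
$g{\left(w \right)} = 2$
$S{\left(M,f \right)} = 12 - 3 f$ ($S{\left(M,f \right)} = \left(-4 + f\right) \left(2 - 5\right) = \left(-4 + f\right) \left(-3\right) = 12 - 3 f$)
$U{\left(A,a \right)} = 24 - A$ ($U{\left(A,a \right)} = \left(12 - -12\right) - A = \left(12 + 12\right) - A = 24 - A$)
$\sqrt{\frac{-50 + 82}{-19 + U{\left(12,-4 \right)}} + 213} = \sqrt{\frac{-50 + 82}{-19 + \left(24 - 12\right)} + 213} = \sqrt{\frac{32}{-19 + \left(24 - 12\right)} + 213} = \sqrt{\frac{32}{-19 + 12} + 213} = \sqrt{\frac{32}{-7} + 213} = \sqrt{32 \left(- \frac{1}{7}\right) + 213} = \sqrt{- \frac{32}{7} + 213} = \sqrt{\frac{1459}{7}} = \frac{\sqrt{10213}}{7}$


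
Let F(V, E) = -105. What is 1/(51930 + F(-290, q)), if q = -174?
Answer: 1/51825 ≈ 1.9296e-5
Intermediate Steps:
1/(51930 + F(-290, q)) = 1/(51930 - 105) = 1/51825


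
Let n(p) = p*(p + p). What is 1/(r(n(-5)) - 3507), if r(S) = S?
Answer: -1/3457 ≈ -0.00028927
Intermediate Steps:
n(p) = 2*p² (n(p) = p*(2*p) = 2*p²)
1/(r(n(-5)) - 3507) = 1/(2*(-5)² - 3507) = 1/(2*25 - 3507) = 1/(50 - 3507) = 1/(-3457) = -1/3457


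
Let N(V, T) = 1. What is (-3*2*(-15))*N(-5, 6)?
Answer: 90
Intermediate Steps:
(-3*2*(-15))*N(-5, 6) = (-3*2*(-15))*1 = -6*(-15)*1 = 90*1 = 90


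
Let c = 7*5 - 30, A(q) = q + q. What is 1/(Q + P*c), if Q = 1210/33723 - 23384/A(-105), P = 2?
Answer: 1180305/143275172 ≈ 0.0082380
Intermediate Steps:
A(q) = 2*q
c = 5 (c = 35 - 30 = 5)
Q = 131472122/1180305 (Q = 1210/33723 - 23384/(2*(-105)) = 1210*(1/33723) - 23384/(-210) = 1210/33723 - 23384*(-1/210) = 1210/33723 + 11692/105 = 131472122/1180305 ≈ 111.39)
1/(Q + P*c) = 1/(131472122/1180305 + 2*5) = 1/(131472122/1180305 + 10) = 1/(143275172/1180305) = 1180305/143275172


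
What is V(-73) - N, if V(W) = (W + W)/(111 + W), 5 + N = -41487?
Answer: 788275/19 ≈ 41488.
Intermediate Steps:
N = -41492 (N = -5 - 41487 = -41492)
V(W) = 2*W/(111 + W) (V(W) = (2*W)/(111 + W) = 2*W/(111 + W))
V(-73) - N = 2*(-73)/(111 - 73) - 1*(-41492) = 2*(-73)/38 + 41492 = 2*(-73)*(1/38) + 41492 = -73/19 + 41492 = 788275/19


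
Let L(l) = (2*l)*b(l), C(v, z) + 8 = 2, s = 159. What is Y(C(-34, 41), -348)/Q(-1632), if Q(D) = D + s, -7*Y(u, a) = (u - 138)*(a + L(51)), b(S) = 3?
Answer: 288/491 ≈ 0.58656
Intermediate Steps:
C(v, z) = -6 (C(v, z) = -8 + 2 = -6)
L(l) = 6*l (L(l) = (2*l)*3 = 6*l)
Y(u, a) = -(-138 + u)*(306 + a)/7 (Y(u, a) = -(u - 138)*(a + 6*51)/7 = -(-138 + u)*(a + 306)/7 = -(-138 + u)*(306 + a)/7)
Q(D) = 159 + D (Q(D) = D + 159 = 159 + D)
Y(C(-34, 41), -348)/Q(-1632) = (42228/7 - 306/7*(-6) + (138/7)*(-348) - ⅐*(-348)*(-6))/(159 - 1632) = (42228/7 + 1836/7 - 48024/7 - 2088/7)/(-1473) = -864*(-1/1473) = 288/491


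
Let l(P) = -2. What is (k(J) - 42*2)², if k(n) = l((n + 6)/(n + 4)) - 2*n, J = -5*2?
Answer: 4356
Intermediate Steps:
J = -10
k(n) = -2 - 2*n
(k(J) - 42*2)² = ((-2 - 2*(-10)) - 42*2)² = ((-2 + 20) - 84)² = (18 - 84)² = (-66)² = 4356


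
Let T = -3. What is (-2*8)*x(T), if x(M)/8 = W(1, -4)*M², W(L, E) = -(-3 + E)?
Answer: -8064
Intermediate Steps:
W(L, E) = 3 - E
x(M) = 56*M² (x(M) = 8*((3 - 1*(-4))*M²) = 8*((3 + 4)*M²) = 8*(7*M²) = 56*M²)
(-2*8)*x(T) = (-2*8)*(56*(-3)²) = -896*9 = -16*504 = -8064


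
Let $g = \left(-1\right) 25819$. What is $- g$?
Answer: $25819$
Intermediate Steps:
$g = -25819$
$- g = \left(-1\right) \left(-25819\right) = 25819$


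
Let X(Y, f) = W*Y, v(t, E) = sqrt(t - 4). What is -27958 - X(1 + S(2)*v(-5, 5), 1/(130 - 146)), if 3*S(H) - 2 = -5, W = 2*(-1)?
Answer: -27956 - 6*I ≈ -27956.0 - 6.0*I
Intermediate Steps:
W = -2
S(H) = -1 (S(H) = 2/3 + (1/3)*(-5) = 2/3 - 5/3 = -1)
v(t, E) = sqrt(-4 + t)
X(Y, f) = -2*Y
-27958 - X(1 + S(2)*v(-5, 5), 1/(130 - 146)) = -27958 - (-2)*(1 - sqrt(-4 - 5)) = -27958 - (-2)*(1 - sqrt(-9)) = -27958 - (-2)*(1 - 3*I) = -27958 - (-2 + 6*I) = -27958 + (2 - 6*I) = -27956 - 6*I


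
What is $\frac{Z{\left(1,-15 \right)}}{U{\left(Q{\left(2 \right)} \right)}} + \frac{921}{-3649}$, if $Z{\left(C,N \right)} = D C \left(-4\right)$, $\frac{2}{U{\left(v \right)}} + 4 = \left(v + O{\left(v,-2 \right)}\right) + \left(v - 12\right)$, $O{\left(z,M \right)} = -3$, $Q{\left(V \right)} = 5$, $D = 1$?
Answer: $\frac{64761}{3649} \approx 17.748$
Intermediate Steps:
$U{\left(v \right)} = \frac{2}{-19 + 2 v}$ ($U{\left(v \right)} = \frac{2}{-4 + \left(\left(v - 3\right) + \left(v - 12\right)\right)} = \frac{2}{-4 + \left(\left(-3 + v\right) + \left(v - 12\right)\right)} = \frac{2}{-4 + \left(\left(-3 + v\right) + \left(-12 + v\right)\right)} = \frac{2}{-4 + \left(-15 + 2 v\right)} = \frac{2}{-19 + 2 v}$)
$Z{\left(C,N \right)} = - 4 C$ ($Z{\left(C,N \right)} = 1 C \left(-4\right) = C \left(-4\right) = - 4 C$)
$\frac{Z{\left(1,-15 \right)}}{U{\left(Q{\left(2 \right)} \right)}} + \frac{921}{-3649} = \frac{\left(-4\right) 1}{2 \frac{1}{-19 + 2 \cdot 5}} + \frac{921}{-3649} = - \frac{4}{2 \frac{1}{-19 + 10}} + 921 \left(- \frac{1}{3649}\right) = - \frac{4}{2 \frac{1}{-9}} - \frac{921}{3649} = - \frac{4}{2 \left(- \frac{1}{9}\right)} - \frac{921}{3649} = - \frac{4}{- \frac{2}{9}} - \frac{921}{3649} = \left(-4\right) \left(- \frac{9}{2}\right) - \frac{921}{3649} = 18 - \frac{921}{3649} = \frac{64761}{3649}$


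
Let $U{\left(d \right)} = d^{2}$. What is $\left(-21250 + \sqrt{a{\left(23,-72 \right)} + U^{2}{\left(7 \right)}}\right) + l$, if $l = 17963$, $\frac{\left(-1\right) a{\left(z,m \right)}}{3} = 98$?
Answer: $-3287 + 7 \sqrt{43} \approx -3241.1$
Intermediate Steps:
$a{\left(z,m \right)} = -294$ ($a{\left(z,m \right)} = \left(-3\right) 98 = -294$)
$\left(-21250 + \sqrt{a{\left(23,-72 \right)} + U^{2}{\left(7 \right)}}\right) + l = \left(-21250 + \sqrt{-294 + \left(7^{2}\right)^{2}}\right) + 17963 = \left(-21250 + \sqrt{-294 + 49^{2}}\right) + 17963 = \left(-21250 + \sqrt{-294 + 2401}\right) + 17963 = \left(-21250 + \sqrt{2107}\right) + 17963 = \left(-21250 + 7 \sqrt{43}\right) + 17963 = -3287 + 7 \sqrt{43}$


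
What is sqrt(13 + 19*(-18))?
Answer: I*sqrt(329) ≈ 18.138*I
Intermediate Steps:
sqrt(13 + 19*(-18)) = sqrt(13 - 342) = sqrt(-329) = I*sqrt(329)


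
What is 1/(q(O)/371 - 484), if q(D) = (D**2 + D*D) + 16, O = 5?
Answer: -371/179498 ≈ -0.0020669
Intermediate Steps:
q(D) = 16 + 2*D**2 (q(D) = (D**2 + D**2) + 16 = 2*D**2 + 16 = 16 + 2*D**2)
1/(q(O)/371 - 484) = 1/((16 + 2*5**2)/371 - 484) = 1/((16 + 2*25)*(1/371) - 484) = 1/((16 + 50)*(1/371) - 484) = 1/(66*(1/371) - 484) = 1/(66/371 - 484) = 1/(-179498/371) = -371/179498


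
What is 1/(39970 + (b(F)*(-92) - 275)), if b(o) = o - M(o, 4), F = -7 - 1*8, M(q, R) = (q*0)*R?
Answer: 1/41075 ≈ 2.4346e-5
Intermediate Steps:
M(q, R) = 0 (M(q, R) = 0*R = 0)
F = -15 (F = -7 - 8 = -15)
b(o) = o (b(o) = o - 1*0 = o + 0 = o)
1/(39970 + (b(F)*(-92) - 275)) = 1/(39970 + (-15*(-92) - 275)) = 1/(39970 + (1380 - 275)) = 1/(39970 + 1105) = 1/41075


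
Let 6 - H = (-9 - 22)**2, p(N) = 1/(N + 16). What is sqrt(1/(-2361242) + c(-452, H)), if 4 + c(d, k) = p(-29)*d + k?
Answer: I*sqrt(5153015182938662)/2361242 ≈ 30.401*I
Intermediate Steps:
p(N) = 1/(16 + N)
H = -955 (H = 6 - (-9 - 22)**2 = 6 - 1*(-31)**2 = 6 - 1*961 = 6 - 961 = -955)
c(d, k) = -4 + k - d/13 (c(d, k) = -4 + (d/(16 - 29) + k) = -4 + (d/(-13) + k) = -4 + (-d/13 + k) = -4 + (k - d/13) = -4 + k - d/13)
sqrt(1/(-2361242) + c(-452, H)) = sqrt(1/(-2361242) + (-4 - 955 - 1/13*(-452))) = sqrt(-1/2361242 + (-4 - 955 + 452/13)) = sqrt(-1/2361242 - 12015/13) = sqrt(-2182332511/2361242) = I*sqrt(5153015182938662)/2361242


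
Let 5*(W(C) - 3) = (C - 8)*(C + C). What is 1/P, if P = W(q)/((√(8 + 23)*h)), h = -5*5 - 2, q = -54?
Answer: -45*√31/2237 ≈ -0.11200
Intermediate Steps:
h = -27 (h = -25 - 2 = -27)
W(C) = 3 + 2*C*(-8 + C)/5 (W(C) = 3 + ((C - 8)*(C + C))/5 = 3 + ((-8 + C)*(2*C))/5 = 3 + (2*C*(-8 + C))/5 = 3 + 2*C*(-8 + C)/5)
P = -2237*√31/1395 (P = (3 - 16/5*(-54) + (⅖)*(-54)²)/((√(8 + 23)*(-27))) = (3 + 864/5 + (⅖)*2916)/((√31*(-27))) = (3 + 864/5 + 5832/5)/((-27*√31)) = 6711*(-√31/837)/5 = -2237*√31/1395 ≈ -8.9284)
1/P = 1/(-2237*√31/1395) = -45*√31/2237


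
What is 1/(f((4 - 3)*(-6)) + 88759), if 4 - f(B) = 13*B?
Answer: 1/88841 ≈ 1.1256e-5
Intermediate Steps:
f(B) = 4 - 13*B
1/(f((4 - 3)*(-6)) + 88759) = 1/((4 - 13*(4 - 3)*(-6)) + 88759) = 1/((4 - 13*(-6)) + 88759) = 1/((4 + 78) + 88759) = 1/(82 + 88759) = 1/88841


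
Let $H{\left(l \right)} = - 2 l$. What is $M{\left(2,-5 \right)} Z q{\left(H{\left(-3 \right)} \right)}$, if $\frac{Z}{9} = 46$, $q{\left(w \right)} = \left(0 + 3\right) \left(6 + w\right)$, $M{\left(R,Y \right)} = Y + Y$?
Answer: $-149040$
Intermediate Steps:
$M{\left(R,Y \right)} = 2 Y$
$q{\left(w \right)} = 18 + 3 w$ ($q{\left(w \right)} = 3 \left(6 + w\right) = 18 + 3 w$)
$Z = 414$ ($Z = 9 \cdot 46 = 414$)
$M{\left(2,-5 \right)} Z q{\left(H{\left(-3 \right)} \right)} = 2 \left(-5\right) 414 \left(18 + 3 \left(\left(-2\right) \left(-3\right)\right)\right) = \left(-10\right) 414 \left(18 + 3 \cdot 6\right) = - 4140 \left(18 + 18\right) = \left(-4140\right) 36 = -149040$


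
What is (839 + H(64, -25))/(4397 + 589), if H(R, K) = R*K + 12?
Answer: -749/4986 ≈ -0.15022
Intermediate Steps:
H(R, K) = 12 + K*R (H(R, K) = K*R + 12 = 12 + K*R)
(839 + H(64, -25))/(4397 + 589) = (839 + (12 - 25*64))/(4397 + 589) = (839 + (12 - 1600))/4986 = (839 - 1588)*(1/4986) = -749*1/4986 = -749/4986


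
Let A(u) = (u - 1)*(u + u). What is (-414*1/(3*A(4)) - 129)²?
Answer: 290521/16 ≈ 18158.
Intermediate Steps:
A(u) = 2*u*(-1 + u) (A(u) = (-1 + u)*(2*u) = 2*u*(-1 + u))
(-414*1/(3*A(4)) - 129)² = (-414*1/(24*(-1 + 4)) - 129)² = (-414/(3*(2*4*3)) - 129)² = (-414/(3*24) - 129)² = (-414/72 - 129)² = (-414*1/72 - 129)² = (-23/4 - 129)² = (-539/4)² = 290521/16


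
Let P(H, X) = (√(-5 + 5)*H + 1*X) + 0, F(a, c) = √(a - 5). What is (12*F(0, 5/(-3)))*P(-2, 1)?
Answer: 12*I*√5 ≈ 26.833*I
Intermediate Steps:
F(a, c) = √(-5 + a)
P(H, X) = X (P(H, X) = (√0*H + X) + 0 = (0*H + X) + 0 = (0 + X) + 0 = X + 0 = X)
(12*F(0, 5/(-3)))*P(-2, 1) = (12*√(-5 + 0))*1 = (12*√(-5))*1 = (12*(I*√5))*1 = (12*I*√5)*1 = 12*I*√5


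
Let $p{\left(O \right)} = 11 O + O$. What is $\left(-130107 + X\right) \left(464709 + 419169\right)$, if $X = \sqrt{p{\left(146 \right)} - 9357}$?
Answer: $-114998714946 + 34471242 i \sqrt{5} \approx -1.15 \cdot 10^{11} + 7.708 \cdot 10^{7} i$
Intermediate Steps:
$p{\left(O \right)} = 12 O$
$X = 39 i \sqrt{5}$ ($X = \sqrt{12 \cdot 146 - 9357} = \sqrt{1752 - 9357} = \sqrt{-7605} = 39 i \sqrt{5} \approx 87.207 i$)
$\left(-130107 + X\right) \left(464709 + 419169\right) = \left(-130107 + 39 i \sqrt{5}\right) \left(464709 + 419169\right) = \left(-130107 + 39 i \sqrt{5}\right) 883878 = -114998714946 + 34471242 i \sqrt{5}$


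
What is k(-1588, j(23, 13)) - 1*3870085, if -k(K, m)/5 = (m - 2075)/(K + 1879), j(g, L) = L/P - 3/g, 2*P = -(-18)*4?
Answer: -932480651035/240948 ≈ -3.8700e+6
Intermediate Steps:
P = 36 (P = (-(-18)*4)/2 = (-9*(-8))/2 = (½)*72 = 36)
j(g, L) = -3/g + L/36 (j(g, L) = L/36 - 3/g = -3/g + L/36)
k(K, m) = -5*(-2075 + m)/(1879 + K) (k(K, m) = -5*(m - 2075)/(K + 1879) = -5*(-2075 + m)/(1879 + K))
k(-1588, j(23, 13)) - 1*3870085 = 5*(2075 - (-3/23 + (1/36)*13))/(1879 - 1588) - 1*3870085 = 5*(2075 - (-3*1/23 + 13/36))/291 - 3870085 = 5*(1/291)*(2075 - (-3/23 + 13/36)) - 3870085 = 5*(1/291)*(2075 - 1*191/828) - 3870085 = 5*(1/291)*(2075 - 191/828) - 3870085 = 5*(1/291)*(1717909/828) - 3870085 = 8589545/240948 - 3870085 = -932480651035/240948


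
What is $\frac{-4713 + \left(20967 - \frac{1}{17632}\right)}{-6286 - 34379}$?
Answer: $- \frac{286590527}{717005280} \approx -0.3997$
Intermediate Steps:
$\frac{-4713 + \left(20967 - \frac{1}{17632}\right)}{-6286 - 34379} = \frac{-4713 + \left(20967 - \frac{1}{17632}\right)}{-40665} = \left(-4713 + \frac{369690143}{17632}\right) \left(- \frac{1}{40665}\right) = \frac{286590527}{17632} \left(- \frac{1}{40665}\right) = - \frac{286590527}{717005280}$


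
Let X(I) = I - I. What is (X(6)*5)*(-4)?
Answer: 0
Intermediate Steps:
X(I) = 0
(X(6)*5)*(-4) = (0*5)*(-4) = 0*(-4) = 0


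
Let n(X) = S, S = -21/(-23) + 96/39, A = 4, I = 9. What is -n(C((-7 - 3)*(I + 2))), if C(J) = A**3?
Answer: -1009/299 ≈ -3.3746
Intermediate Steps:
S = 1009/299 (S = -21*(-1/23) + 96*(1/39) = 21/23 + 32/13 = 1009/299 ≈ 3.3746)
C(J) = 64 (C(J) = 4**3 = 64)
n(X) = 1009/299
-n(C((-7 - 3)*(I + 2))) = -1*1009/299 = -1009/299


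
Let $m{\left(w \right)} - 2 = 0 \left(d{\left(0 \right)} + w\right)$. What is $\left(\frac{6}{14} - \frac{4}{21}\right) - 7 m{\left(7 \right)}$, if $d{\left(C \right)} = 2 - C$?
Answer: $- \frac{289}{21} \approx -13.762$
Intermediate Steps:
$m{\left(w \right)} = 2$ ($m{\left(w \right)} = 2 + 0 \left(\left(2 - 0\right) + w\right) = 2 + 0 \left(\left(2 + 0\right) + w\right) = 2 + 0 \left(2 + w\right) = 2 + 0 = 2$)
$\left(\frac{6}{14} - \frac{4}{21}\right) - 7 m{\left(7 \right)} = \left(\frac{6}{14} - \frac{4}{21}\right) - 14 = \left(6 \cdot \frac{1}{14} - \frac{4}{21}\right) - 14 = \left(\frac{3}{7} - \frac{4}{21}\right) - 14 = \frac{5}{21} - 14 = - \frac{289}{21}$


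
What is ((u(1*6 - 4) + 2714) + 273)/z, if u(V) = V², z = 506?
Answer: 2991/506 ≈ 5.9111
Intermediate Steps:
((u(1*6 - 4) + 2714) + 273)/z = (((1*6 - 4)² + 2714) + 273)/506 = (((6 - 4)² + 2714) + 273)*(1/506) = ((2² + 2714) + 273)*(1/506) = ((4 + 2714) + 273)*(1/506) = (2718 + 273)*(1/506) = 2991*(1/506) = 2991/506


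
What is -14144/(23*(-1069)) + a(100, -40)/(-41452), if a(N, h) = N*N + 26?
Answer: 169893913/509590162 ≈ 0.33339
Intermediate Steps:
a(N, h) = 26 + N**2 (a(N, h) = N**2 + 26 = 26 + N**2)
-14144/(23*(-1069)) + a(100, -40)/(-41452) = -14144/(23*(-1069)) + (26 + 100**2)/(-41452) = -14144/(-24587) + (26 + 10000)*(-1/41452) = -14144*(-1/24587) + 10026*(-1/41452) = 14144/24587 - 5013/20726 = 169893913/509590162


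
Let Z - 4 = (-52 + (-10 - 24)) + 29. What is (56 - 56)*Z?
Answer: 0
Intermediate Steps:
Z = -53 (Z = 4 + ((-52 + (-10 - 24)) + 29) = 4 + ((-52 - 34) + 29) = 4 + (-86 + 29) = 4 - 57 = -53)
(56 - 56)*Z = (56 - 56)*(-53) = 0*(-53) = 0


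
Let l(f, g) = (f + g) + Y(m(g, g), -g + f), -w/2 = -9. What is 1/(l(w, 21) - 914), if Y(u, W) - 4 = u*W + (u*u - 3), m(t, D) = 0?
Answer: -1/874 ≈ -0.0011442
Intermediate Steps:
w = 18 (w = -2*(-9) = 18)
Y(u, W) = 1 + u**2 + W*u (Y(u, W) = 4 + (u*W + (u*u - 3)) = 4 + (W*u + (u**2 - 3)) = 4 + (W*u + (-3 + u**2)) = 4 + (-3 + u**2 + W*u) = 1 + u**2 + W*u)
l(f, g) = 1 + f + g (l(f, g) = (f + g) + (1 + 0**2 + (-g + f)*0) = (f + g) + (1 + 0 + (f - g)*0) = (f + g) + (1 + 0 + 0) = (f + g) + 1 = 1 + f + g)
1/(l(w, 21) - 914) = 1/((1 + 18 + 21) - 914) = 1/(40 - 914) = 1/(-874) = -1/874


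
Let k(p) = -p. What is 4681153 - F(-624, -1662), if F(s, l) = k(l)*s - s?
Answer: 5717617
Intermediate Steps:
F(s, l) = -s - l*s (F(s, l) = (-l)*s - s = -l*s - s = -s - l*s)
4681153 - F(-624, -1662) = 4681153 - (-1)*(-624)*(1 - 1662) = 4681153 - (-1)*(-624)*(-1661) = 4681153 - 1*(-1036464) = 4681153 + 1036464 = 5717617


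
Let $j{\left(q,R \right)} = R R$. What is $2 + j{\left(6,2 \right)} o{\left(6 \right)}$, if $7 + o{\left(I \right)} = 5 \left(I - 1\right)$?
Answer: $74$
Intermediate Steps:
$j{\left(q,R \right)} = R^{2}$
$o{\left(I \right)} = -12 + 5 I$ ($o{\left(I \right)} = -7 + 5 \left(I - 1\right) = -7 + 5 \left(-1 + I\right) = -7 + \left(-5 + 5 I\right) = -12 + 5 I$)
$2 + j{\left(6,2 \right)} o{\left(6 \right)} = 2 + 2^{2} \left(-12 + 5 \cdot 6\right) = 2 + 4 \left(-12 + 30\right) = 2 + 4 \cdot 18 = 2 + 72 = 74$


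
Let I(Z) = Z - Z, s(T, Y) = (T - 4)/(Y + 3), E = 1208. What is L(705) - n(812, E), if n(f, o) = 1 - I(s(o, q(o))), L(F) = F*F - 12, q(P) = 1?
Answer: 497012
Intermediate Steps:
L(F) = -12 + F**2 (L(F) = F**2 - 12 = -12 + F**2)
s(T, Y) = (-4 + T)/(3 + Y)
I(Z) = 0
n(f, o) = 1 (n(f, o) = 1 - 1*0 = 1 + 0 = 1)
L(705) - n(812, E) = (-12 + 705**2) - 1*1 = (-12 + 497025) - 1 = 497013 - 1 = 497012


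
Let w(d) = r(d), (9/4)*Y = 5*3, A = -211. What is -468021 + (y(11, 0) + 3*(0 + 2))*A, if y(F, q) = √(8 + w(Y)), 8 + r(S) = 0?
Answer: -469287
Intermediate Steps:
r(S) = -8 (r(S) = -8 + 0 = -8)
Y = 20/3 (Y = 4*(5*3)/9 = (4/9)*15 = 20/3 ≈ 6.6667)
w(d) = -8
y(F, q) = 0 (y(F, q) = √(8 - 8) = √0 = 0)
-468021 + (y(11, 0) + 3*(0 + 2))*A = -468021 + (0 + 3*(0 + 2))*(-211) = -468021 + (0 + 3*2)*(-211) = -468021 + (0 + 6)*(-211) = -468021 + 6*(-211) = -468021 - 1266 = -469287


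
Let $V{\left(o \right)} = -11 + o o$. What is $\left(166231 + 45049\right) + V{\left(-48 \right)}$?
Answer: $213573$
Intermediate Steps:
$V{\left(o \right)} = -11 + o^{2}$
$\left(166231 + 45049\right) + V{\left(-48 \right)} = \left(166231 + 45049\right) - \left(11 - \left(-48\right)^{2}\right) = 211280 + \left(-11 + 2304\right) = 211280 + 2293 = 213573$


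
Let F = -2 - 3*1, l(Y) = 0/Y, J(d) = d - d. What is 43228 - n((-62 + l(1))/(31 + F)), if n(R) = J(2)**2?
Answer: 43228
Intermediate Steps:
J(d) = 0
l(Y) = 0
F = -5 (F = -2 - 3 = -5)
n(R) = 0 (n(R) = 0**2 = 0)
43228 - n((-62 + l(1))/(31 + F)) = 43228 - 1*0 = 43228 + 0 = 43228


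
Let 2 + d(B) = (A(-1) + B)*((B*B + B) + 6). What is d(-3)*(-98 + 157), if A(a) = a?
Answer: -2950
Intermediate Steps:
d(B) = -2 + (-1 + B)*(6 + B + B²) (d(B) = -2 + (-1 + B)*((B*B + B) + 6) = -2 + (-1 + B)*((B² + B) + 6) = -2 + (-1 + B)*((B + B²) + 6) = -2 + (-1 + B)*(6 + B + B²))
d(-3)*(-98 + 157) = (-8 + (-3)³ + 5*(-3))*(-98 + 157) = (-8 - 27 - 15)*59 = -50*59 = -2950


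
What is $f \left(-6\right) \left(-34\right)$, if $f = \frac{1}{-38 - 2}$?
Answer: $- \frac{51}{10} \approx -5.1$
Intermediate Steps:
$f = - \frac{1}{40}$ ($f = \frac{1}{-40} = - \frac{1}{40} \approx -0.025$)
$f \left(-6\right) \left(-34\right) = \left(- \frac{1}{40}\right) \left(-6\right) \left(-34\right) = \frac{3}{20} \left(-34\right) = - \frac{51}{10}$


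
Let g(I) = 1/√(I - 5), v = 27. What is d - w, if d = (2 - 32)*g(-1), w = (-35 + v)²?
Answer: -64 + 5*I*√6 ≈ -64.0 + 12.247*I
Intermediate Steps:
w = 64 (w = (-35 + 27)² = (-8)² = 64)
g(I) = (-5 + I)^(-½) (g(I) = 1/√(-5 + I) = (-5 + I)^(-½))
d = 5*I*√6 (d = (2 - 32)/√(-5 - 1) = -(-5)*I*√6 = 5*I*√6 ≈ 12.247*I)
d - w = 5*I*√6 - 1*64 = 5*I*√6 - 64 = -64 + 5*I*√6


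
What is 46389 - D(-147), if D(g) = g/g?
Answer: 46388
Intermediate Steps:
D(g) = 1
46389 - D(-147) = 46389 - 1*1 = 46389 - 1 = 46388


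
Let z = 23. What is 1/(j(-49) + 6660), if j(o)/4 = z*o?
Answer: 1/2152 ≈ 0.00046468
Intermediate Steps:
j(o) = 92*o (j(o) = 4*(23*o) = 92*o)
1/(j(-49) + 6660) = 1/(92*(-49) + 6660) = 1/(-4508 + 6660) = 1/2152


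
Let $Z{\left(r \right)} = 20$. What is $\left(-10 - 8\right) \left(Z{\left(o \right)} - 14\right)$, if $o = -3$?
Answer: $-108$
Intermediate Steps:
$\left(-10 - 8\right) \left(Z{\left(o \right)} - 14\right) = \left(-10 - 8\right) \left(20 - 14\right) = \left(-10 - 8\right) 6 = \left(-18\right) 6 = -108$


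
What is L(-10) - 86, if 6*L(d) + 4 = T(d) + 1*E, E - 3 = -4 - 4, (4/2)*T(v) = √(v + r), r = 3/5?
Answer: -175/2 + I*√235/60 ≈ -87.5 + 0.2555*I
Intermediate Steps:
r = ⅗ (r = 3*(⅕) = ⅗ ≈ 0.60000)
T(v) = √(⅗ + v)/2 (T(v) = √(v + ⅗)/2 = √(⅗ + v)/2)
E = -5 (E = 3 + (-4 - 4) = 3 - 8 = -5)
L(d) = -3/2 + √(15 + 25*d)/60 (L(d) = -⅔ + (√(15 + 25*d)/10 + 1*(-5))/6 = -⅔ + (√(15 + 25*d)/10 - 5)/6 = -⅔ + (-5 + √(15 + 25*d)/10)/6 = -⅔ + (-⅚ + √(15 + 25*d)/60) = -3/2 + √(15 + 25*d)/60)
L(-10) - 86 = (-3/2 + √(15 + 25*(-10))/60) - 86 = (-3/2 + √(15 - 250)/60) - 86 = (-3/2 + √(-235)/60) - 86 = (-3/2 + (I*√235)/60) - 86 = (-3/2 + I*√235/60) - 86 = -175/2 + I*√235/60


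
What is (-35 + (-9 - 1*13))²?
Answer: 3249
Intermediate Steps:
(-35 + (-9 - 1*13))² = (-35 + (-9 - 13))² = (-35 - 22)² = (-57)² = 3249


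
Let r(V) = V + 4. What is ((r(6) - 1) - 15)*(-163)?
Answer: 978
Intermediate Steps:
r(V) = 4 + V
((r(6) - 1) - 15)*(-163) = (((4 + 6) - 1) - 15)*(-163) = ((10 - 1) - 15)*(-163) = (9 - 15)*(-163) = -6*(-163) = 978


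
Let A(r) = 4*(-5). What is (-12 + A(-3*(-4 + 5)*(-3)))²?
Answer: 1024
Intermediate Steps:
A(r) = -20
(-12 + A(-3*(-4 + 5)*(-3)))² = (-12 - 20)² = (-32)² = 1024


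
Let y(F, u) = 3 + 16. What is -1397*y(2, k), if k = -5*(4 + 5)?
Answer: -26543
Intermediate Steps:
k = -45 (k = -5*9 = -45)
y(F, u) = 19
-1397*y(2, k) = -1397*19 = -26543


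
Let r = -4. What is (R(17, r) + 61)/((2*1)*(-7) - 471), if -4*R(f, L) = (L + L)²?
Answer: -9/97 ≈ -0.092783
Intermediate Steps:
R(f, L) = -L² (R(f, L) = -(L + L)²/4 = -4*L²/4 = -L²)
(R(17, r) + 61)/((2*1)*(-7) - 471) = (-1*(-4)² + 61)/((2*1)*(-7) - 471) = (-1*16 + 61)/(2*(-7) - 471) = (-16 + 61)/(-14 - 471) = 45/(-485) = 45*(-1/485) = -9/97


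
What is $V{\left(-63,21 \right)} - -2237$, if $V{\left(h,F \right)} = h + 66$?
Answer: $2240$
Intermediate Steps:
$V{\left(h,F \right)} = 66 + h$
$V{\left(-63,21 \right)} - -2237 = \left(66 - 63\right) - -2237 = 3 + 2237 = 2240$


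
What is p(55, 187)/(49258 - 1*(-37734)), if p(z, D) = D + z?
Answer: 121/43496 ≈ 0.0027819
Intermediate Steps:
p(55, 187)/(49258 - 1*(-37734)) = (187 + 55)/(49258 - 1*(-37734)) = 242/(49258 + 37734) = 242/86992 = 242*(1/86992) = 121/43496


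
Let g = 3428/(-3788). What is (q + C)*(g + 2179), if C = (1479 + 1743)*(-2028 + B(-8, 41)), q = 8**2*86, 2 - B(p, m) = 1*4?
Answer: -13479778734336/947 ≈ -1.4234e+10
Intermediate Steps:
B(p, m) = -2 (B(p, m) = 2 - 4 = -2)
q = 5504 (q = 64*86 = 5504)
g = -857/947 (g = 3428*(-1/3788) = -857/947 ≈ -0.90496)
C = -6540660 (C = (1479 + 1743)*(-2028 - 2) = 3222*(-2030) = -6540660)
(q + C)*(g + 2179) = (5504 - 6540660)*(-857/947 + 2179) = -6535156*2062656/947 = -13479778734336/947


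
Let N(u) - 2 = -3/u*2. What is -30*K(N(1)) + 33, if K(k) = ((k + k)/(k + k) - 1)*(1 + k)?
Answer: 33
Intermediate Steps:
N(u) = 2 - 6/u (N(u) = 2 - 3/u*2 = 2 - 6/u)
K(k) = 0 (K(k) = ((2*k)/((2*k)) - 1)*(1 + k) = ((2*k)*(1/(2*k)) - 1)*(1 + k) = (1 - 1)*(1 + k) = 0*(1 + k) = 0)
-30*K(N(1)) + 33 = -30*0 + 33 = 0 + 33 = 33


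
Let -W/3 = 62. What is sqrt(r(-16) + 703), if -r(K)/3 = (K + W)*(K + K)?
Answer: I*sqrt(18689) ≈ 136.71*I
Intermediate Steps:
W = -186 (W = -3*62 = -186)
r(K) = -6*K*(-186 + K) (r(K) = -3*(K - 186)*(K + K) = -3*(-186 + K)*2*K = -6*K*(-186 + K))
sqrt(r(-16) + 703) = sqrt(6*(-16)*(186 - 1*(-16)) + 703) = sqrt(6*(-16)*(186 + 16) + 703) = sqrt(6*(-16)*202 + 703) = sqrt(-19392 + 703) = sqrt(-18689) = I*sqrt(18689)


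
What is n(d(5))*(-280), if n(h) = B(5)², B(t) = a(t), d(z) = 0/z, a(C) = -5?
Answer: -7000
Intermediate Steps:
d(z) = 0
B(t) = -5
n(h) = 25 (n(h) = (-5)² = 25)
n(d(5))*(-280) = 25*(-280) = -7000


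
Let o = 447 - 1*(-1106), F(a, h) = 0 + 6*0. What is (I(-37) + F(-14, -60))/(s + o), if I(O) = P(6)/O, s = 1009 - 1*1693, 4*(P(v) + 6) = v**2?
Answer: -3/32153 ≈ -9.3304e-5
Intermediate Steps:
P(v) = -6 + v**2/4
s = -684 (s = 1009 - 1693 = -684)
F(a, h) = 0 (F(a, h) = 0 + 0 = 0)
o = 1553 (o = 447 + 1106 = 1553)
I(O) = 3/O (I(O) = (-6 + (1/4)*6**2)/O = (-6 + (1/4)*36)/O = (-6 + 9)/O = 3/O)
(I(-37) + F(-14, -60))/(s + o) = (3/(-37) + 0)/(-684 + 1553) = (3*(-1/37) + 0)/869 = (-3/37 + 0)*(1/869) = -3/37*1/869 = -3/32153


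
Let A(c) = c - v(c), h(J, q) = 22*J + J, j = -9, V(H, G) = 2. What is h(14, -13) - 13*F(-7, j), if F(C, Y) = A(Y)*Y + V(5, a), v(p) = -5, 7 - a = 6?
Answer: -172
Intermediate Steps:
a = 1 (a = 7 - 1*6 = 7 - 6 = 1)
h(J, q) = 23*J
A(c) = 5 + c (A(c) = c - 1*(-5) = c + 5 = 5 + c)
F(C, Y) = 2 + Y*(5 + Y) (F(C, Y) = (5 + Y)*Y + 2 = Y*(5 + Y) + 2 = 2 + Y*(5 + Y))
h(14, -13) - 13*F(-7, j) = 23*14 - 13*(2 - 9*(5 - 9)) = 322 - 13*(2 - 9*(-4)) = 322 - 13*(2 + 36) = 322 - 13*38 = 322 - 494 = -172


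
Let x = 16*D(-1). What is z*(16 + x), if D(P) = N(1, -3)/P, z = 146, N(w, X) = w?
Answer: 0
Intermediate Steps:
D(P) = 1/P
x = -16 (x = 16/(-1) = 16*(-1) = -16)
z*(16 + x) = 146*(16 - 16) = 146*0 = 0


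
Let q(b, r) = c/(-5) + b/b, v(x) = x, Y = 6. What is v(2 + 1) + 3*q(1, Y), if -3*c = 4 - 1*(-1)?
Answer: 7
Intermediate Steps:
c = -5/3 (c = -(4 - 1*(-1))/3 = -(4 + 1)/3 = -⅓*5 = -5/3 ≈ -1.6667)
q(b, r) = 4/3 (q(b, r) = -5/3/(-5) + b/b = -5/3*(-⅕) + 1 = ⅓ + 1 = 4/3)
v(2 + 1) + 3*q(1, Y) = (2 + 1) + 3*(4/3) = 3 + 4 = 7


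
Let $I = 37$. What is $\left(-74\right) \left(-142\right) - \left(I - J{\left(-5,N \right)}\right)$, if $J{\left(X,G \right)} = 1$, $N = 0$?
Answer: $10472$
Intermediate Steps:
$\left(-74\right) \left(-142\right) - \left(I - J{\left(-5,N \right)}\right) = \left(-74\right) \left(-142\right) + \left(1 - 37\right) = 10508 + \left(1 - 37\right) = 10508 - 36 = 10472$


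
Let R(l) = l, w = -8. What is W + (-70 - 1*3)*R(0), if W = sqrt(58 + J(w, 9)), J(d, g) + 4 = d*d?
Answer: sqrt(118) ≈ 10.863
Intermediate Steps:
J(d, g) = -4 + d**2 (J(d, g) = -4 + d*d = -4 + d**2)
W = sqrt(118) (W = sqrt(58 + (-4 + (-8)**2)) = sqrt(58 + (-4 + 64)) = sqrt(58 + 60) = sqrt(118) ≈ 10.863)
W + (-70 - 1*3)*R(0) = sqrt(118) + (-70 - 1*3)*0 = sqrt(118) + (-70 - 3)*0 = sqrt(118) - 73*0 = sqrt(118) + 0 = sqrt(118)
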